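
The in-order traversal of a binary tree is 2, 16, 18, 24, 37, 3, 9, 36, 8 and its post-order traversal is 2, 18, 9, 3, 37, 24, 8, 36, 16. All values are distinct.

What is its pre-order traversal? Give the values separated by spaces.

The last element of post-order is the root; it splits in-order into left and right subtrees.
Root 16: left subtree has 1 node {2}, right has 7 {18, 24, 37, 3, 9, 36, 8}.
  Root 36: left subtree has 5 nodes {18, 24, 37, 3, 9}, right has 1 {8}.
    Root 24: left subtree has 1 node {18}, right has 3 {37, 3, 9}.
      Root 37: left subtree has 0 nodes { }, right has 2 {3, 9}.
        Root 3: left subtree has 0 nodes { }, right has 1 {9}.

16 2 36 24 18 37 3 9 8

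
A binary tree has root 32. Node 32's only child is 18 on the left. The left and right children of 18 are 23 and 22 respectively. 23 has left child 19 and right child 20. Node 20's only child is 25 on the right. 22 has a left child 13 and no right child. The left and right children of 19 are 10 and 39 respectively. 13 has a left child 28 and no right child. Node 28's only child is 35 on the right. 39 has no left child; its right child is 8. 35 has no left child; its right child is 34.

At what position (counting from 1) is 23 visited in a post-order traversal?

7

Post-order visits the left subtree, then the right subtree, then the node.
At 32: go left to 18.
  At 18: go left to 23.
    At 23: go left to 19.
      At 19: go left to 10.
        10 is a leaf — visit 10.
      At 19: go right to 39.
        At 39: no left child.
        At 39: go right to 8.
          8 is a leaf — visit 8.
        Visit 39.
      Visit 19.
    At 23: go right to 20.
      At 20: no left child.
      At 20: go right to 25.
        25 is a leaf — visit 25.
      Visit 20.
    Visit 23.
  At 18: go right to 22.
    At 22: go left to 13.
      At 13: go left to 28.
        At 28: no left child.
        At 28: go right to 35.
          At 35: no left child.
          At 35: go right to 34.
            34 is a leaf — visit 34.
          Visit 35.
        Visit 28.
      At 13: no right child.
      Visit 13.
    At 22: no right child.
    Visit 22.
  Visit 18.
At 32: no right child.
Visit 32.
Full post-order sequence: 10, 8, 39, 19, 25, 20, 23, 34, 35, 28, 13, 22, 18, 32.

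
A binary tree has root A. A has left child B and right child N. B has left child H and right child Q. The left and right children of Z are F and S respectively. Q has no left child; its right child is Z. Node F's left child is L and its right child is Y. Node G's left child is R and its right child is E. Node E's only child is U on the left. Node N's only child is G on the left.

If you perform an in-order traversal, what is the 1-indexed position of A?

In-order visits the left subtree, then the node, then the right subtree.
At A: go left to B.
  At B: go left to H.
    H is a leaf — visit H.
  Visit B.
  At B: go right to Q.
    At Q: no left child.
    Visit Q.
    At Q: go right to Z.
      At Z: go left to F.
        At F: go left to L.
          L is a leaf — visit L.
        Visit F.
        At F: go right to Y.
          Y is a leaf — visit Y.
      Visit Z.
      At Z: go right to S.
        S is a leaf — visit S.
Visit A.
At A: go right to N.
  At N: go left to G.
    At G: go left to R.
      R is a leaf — visit R.
    Visit G.
    At G: go right to E.
      At E: go left to U.
        U is a leaf — visit U.
      Visit E.
      At E: no right child.
  Visit N.
  At N: no right child.
Full in-order sequence: H, B, Q, L, F, Y, Z, S, A, R, G, U, E, N.

9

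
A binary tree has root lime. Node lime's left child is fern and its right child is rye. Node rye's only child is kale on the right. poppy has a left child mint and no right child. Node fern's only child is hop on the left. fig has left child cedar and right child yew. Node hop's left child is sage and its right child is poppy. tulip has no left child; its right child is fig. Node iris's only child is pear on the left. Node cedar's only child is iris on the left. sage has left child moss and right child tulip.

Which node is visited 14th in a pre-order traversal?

rye

Pre-order visits the node, then its left subtree, then its right subtree.
Visit lime.
At lime: go left to fern.
  Visit fern.
  At fern: go left to hop.
    Visit hop.
    At hop: go left to sage.
      Visit sage.
      At sage: go left to moss.
        moss is a leaf — visit moss.
      At sage: go right to tulip.
        Visit tulip.
        At tulip: no left child.
        At tulip: go right to fig.
          Visit fig.
          At fig: go left to cedar.
            Visit cedar.
            At cedar: go left to iris.
              Visit iris.
              At iris: go left to pear.
                pear is a leaf — visit pear.
              At iris: no right child.
            At cedar: no right child.
          At fig: go right to yew.
            yew is a leaf — visit yew.
    At hop: go right to poppy.
      Visit poppy.
      At poppy: go left to mint.
        mint is a leaf — visit mint.
      At poppy: no right child.
  At fern: no right child.
At lime: go right to rye.
  Visit rye.
  At rye: no left child.
  At rye: go right to kale.
    kale is a leaf — visit kale.
Full pre-order sequence: lime, fern, hop, sage, moss, tulip, fig, cedar, iris, pear, yew, poppy, mint, rye, kale.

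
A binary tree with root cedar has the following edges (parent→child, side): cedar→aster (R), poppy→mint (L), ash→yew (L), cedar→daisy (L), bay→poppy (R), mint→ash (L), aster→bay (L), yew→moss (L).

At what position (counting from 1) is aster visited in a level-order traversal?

3

Level-order visits nodes level by level from the root, left to right within each level.
Level 0: cedar
Level 1: daisy, aster
Level 2: bay
Level 3: poppy
Level 4: mint
Level 5: ash
Level 6: yew
Level 7: moss
Full level-order sequence: cedar, daisy, aster, bay, poppy, mint, ash, yew, moss.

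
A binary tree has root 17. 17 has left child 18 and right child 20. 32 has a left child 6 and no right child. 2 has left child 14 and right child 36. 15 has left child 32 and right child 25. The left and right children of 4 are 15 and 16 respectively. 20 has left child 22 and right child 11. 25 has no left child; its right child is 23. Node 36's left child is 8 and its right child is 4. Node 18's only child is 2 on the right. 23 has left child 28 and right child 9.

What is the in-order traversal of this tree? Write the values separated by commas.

18, 14, 2, 8, 36, 6, 32, 15, 25, 28, 23, 9, 4, 16, 17, 22, 20, 11

In-order visits the left subtree, then the node, then the right subtree.
At 17: go left to 18.
  At 18: no left child.
  Visit 18.
  At 18: go right to 2.
    At 2: go left to 14.
      14 is a leaf — visit 14.
    Visit 2.
    At 2: go right to 36.
      At 36: go left to 8.
        8 is a leaf — visit 8.
      Visit 36.
      At 36: go right to 4.
        At 4: go left to 15.
          At 15: go left to 32.
            At 32: go left to 6.
              6 is a leaf — visit 6.
            Visit 32.
            At 32: no right child.
          Visit 15.
          At 15: go right to 25.
            At 25: no left child.
            Visit 25.
            At 25: go right to 23.
              At 23: go left to 28.
                28 is a leaf — visit 28.
              Visit 23.
              At 23: go right to 9.
                9 is a leaf — visit 9.
        Visit 4.
        At 4: go right to 16.
          16 is a leaf — visit 16.
Visit 17.
At 17: go right to 20.
  At 20: go left to 22.
    22 is a leaf — visit 22.
  Visit 20.
  At 20: go right to 11.
    11 is a leaf — visit 11.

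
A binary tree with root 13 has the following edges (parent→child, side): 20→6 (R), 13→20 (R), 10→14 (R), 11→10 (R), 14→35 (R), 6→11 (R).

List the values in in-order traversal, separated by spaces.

13 20 6 11 10 14 35

In-order visits the left subtree, then the node, then the right subtree.
At 13: no left child.
Visit 13.
At 13: go right to 20.
  At 20: no left child.
  Visit 20.
  At 20: go right to 6.
    At 6: no left child.
    Visit 6.
    At 6: go right to 11.
      At 11: no left child.
      Visit 11.
      At 11: go right to 10.
        At 10: no left child.
        Visit 10.
        At 10: go right to 14.
          At 14: no left child.
          Visit 14.
          At 14: go right to 35.
            35 is a leaf — visit 35.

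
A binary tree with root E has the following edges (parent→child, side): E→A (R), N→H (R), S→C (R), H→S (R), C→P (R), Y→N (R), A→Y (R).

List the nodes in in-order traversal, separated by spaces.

E A Y N H S C P

In-order visits the left subtree, then the node, then the right subtree.
At E: no left child.
Visit E.
At E: go right to A.
  At A: no left child.
  Visit A.
  At A: go right to Y.
    At Y: no left child.
    Visit Y.
    At Y: go right to N.
      At N: no left child.
      Visit N.
      At N: go right to H.
        At H: no left child.
        Visit H.
        At H: go right to S.
          At S: no left child.
          Visit S.
          At S: go right to C.
            At C: no left child.
            Visit C.
            At C: go right to P.
              P is a leaf — visit P.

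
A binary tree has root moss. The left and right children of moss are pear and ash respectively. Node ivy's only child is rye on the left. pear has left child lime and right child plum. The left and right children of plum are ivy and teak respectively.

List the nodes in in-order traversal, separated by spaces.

lime pear rye ivy plum teak moss ash

In-order visits the left subtree, then the node, then the right subtree.
At moss: go left to pear.
  At pear: go left to lime.
    lime is a leaf — visit lime.
  Visit pear.
  At pear: go right to plum.
    At plum: go left to ivy.
      At ivy: go left to rye.
        rye is a leaf — visit rye.
      Visit ivy.
      At ivy: no right child.
    Visit plum.
    At plum: go right to teak.
      teak is a leaf — visit teak.
Visit moss.
At moss: go right to ash.
  ash is a leaf — visit ash.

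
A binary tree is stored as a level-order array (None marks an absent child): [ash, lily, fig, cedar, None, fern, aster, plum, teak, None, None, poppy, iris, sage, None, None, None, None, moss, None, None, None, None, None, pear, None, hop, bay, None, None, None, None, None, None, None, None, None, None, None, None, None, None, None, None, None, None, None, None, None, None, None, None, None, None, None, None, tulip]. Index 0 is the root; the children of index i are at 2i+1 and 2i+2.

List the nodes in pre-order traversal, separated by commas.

Pre-order visits the node, then its left subtree, then its right subtree.
Visit ash.
At ash: go left to lily.
  Visit lily.
  At lily: go left to cedar.
    Visit cedar.
    At cedar: go left to plum.
      plum is a leaf — visit plum.
    At cedar: go right to teak.
      Visit teak.
      At teak: no left child.
      At teak: go right to moss.
        moss is a leaf — visit moss.
  At lily: no right child.
At ash: go right to fig.
  Visit fig.
  At fig: go left to fern.
    Visit fern.
    At fern: go left to poppy.
      Visit poppy.
      At poppy: no left child.
      At poppy: go right to pear.
        pear is a leaf — visit pear.
    At fern: go right to iris.
      Visit iris.
      At iris: no left child.
      At iris: go right to hop.
        hop is a leaf — visit hop.
  At fig: go right to aster.
    Visit aster.
    At aster: go left to sage.
      Visit sage.
      At sage: go left to bay.
        Visit bay.
        At bay: no left child.
        At bay: go right to tulip.
          tulip is a leaf — visit tulip.
      At sage: no right child.
    At aster: no right child.

ash, lily, cedar, plum, teak, moss, fig, fern, poppy, pear, iris, hop, aster, sage, bay, tulip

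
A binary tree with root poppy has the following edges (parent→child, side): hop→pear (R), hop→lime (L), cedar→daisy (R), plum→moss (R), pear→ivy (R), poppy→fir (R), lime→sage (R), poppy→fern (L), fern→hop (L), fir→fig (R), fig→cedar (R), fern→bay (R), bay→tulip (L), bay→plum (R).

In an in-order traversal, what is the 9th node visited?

plum

In-order visits the left subtree, then the node, then the right subtree.
At poppy: go left to fern.
  At fern: go left to hop.
    At hop: go left to lime.
      At lime: no left child.
      Visit lime.
      At lime: go right to sage.
        sage is a leaf — visit sage.
    Visit hop.
    At hop: go right to pear.
      At pear: no left child.
      Visit pear.
      At pear: go right to ivy.
        ivy is a leaf — visit ivy.
  Visit fern.
  At fern: go right to bay.
    At bay: go left to tulip.
      tulip is a leaf — visit tulip.
    Visit bay.
    At bay: go right to plum.
      At plum: no left child.
      Visit plum.
      At plum: go right to moss.
        moss is a leaf — visit moss.
Visit poppy.
At poppy: go right to fir.
  At fir: no left child.
  Visit fir.
  At fir: go right to fig.
    At fig: no left child.
    Visit fig.
    At fig: go right to cedar.
      At cedar: no left child.
      Visit cedar.
      At cedar: go right to daisy.
        daisy is a leaf — visit daisy.
Full in-order sequence: lime, sage, hop, pear, ivy, fern, tulip, bay, plum, moss, poppy, fir, fig, cedar, daisy.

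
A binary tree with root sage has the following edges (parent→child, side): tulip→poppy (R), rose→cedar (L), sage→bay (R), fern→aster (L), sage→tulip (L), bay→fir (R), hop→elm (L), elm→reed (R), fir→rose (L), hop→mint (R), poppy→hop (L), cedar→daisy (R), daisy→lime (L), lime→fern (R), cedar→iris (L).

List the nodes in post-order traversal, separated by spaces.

Post-order visits the left subtree, then the right subtree, then the node.
At sage: go left to tulip.
  At tulip: no left child.
  At tulip: go right to poppy.
    At poppy: go left to hop.
      At hop: go left to elm.
        At elm: no left child.
        At elm: go right to reed.
          reed is a leaf — visit reed.
        Visit elm.
      At hop: go right to mint.
        mint is a leaf — visit mint.
      Visit hop.
    At poppy: no right child.
    Visit poppy.
  Visit tulip.
At sage: go right to bay.
  At bay: no left child.
  At bay: go right to fir.
    At fir: go left to rose.
      At rose: go left to cedar.
        At cedar: go left to iris.
          iris is a leaf — visit iris.
        At cedar: go right to daisy.
          At daisy: go left to lime.
            At lime: no left child.
            At lime: go right to fern.
              At fern: go left to aster.
                aster is a leaf — visit aster.
              At fern: no right child.
              Visit fern.
            Visit lime.
          At daisy: no right child.
          Visit daisy.
        Visit cedar.
      At rose: no right child.
      Visit rose.
    At fir: no right child.
    Visit fir.
  Visit bay.
Visit sage.

reed elm mint hop poppy tulip iris aster fern lime daisy cedar rose fir bay sage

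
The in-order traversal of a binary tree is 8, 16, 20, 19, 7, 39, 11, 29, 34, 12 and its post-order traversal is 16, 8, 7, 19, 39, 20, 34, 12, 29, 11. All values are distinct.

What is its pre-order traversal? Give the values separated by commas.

11, 20, 8, 16, 39, 19, 7, 29, 12, 34

The last element of post-order is the root; it splits in-order into left and right subtrees.
Root 11: left subtree has 6 nodes {8, 16, 20, 19, 7, 39}, right has 3 {29, 34, 12}.
  Root 20: left subtree has 2 nodes {8, 16}, right has 3 {19, 7, 39}.
    Root 8: left subtree has 0 nodes { }, right has 1 {16}.
    Root 39: left subtree has 2 nodes {19, 7}, right has 0 { }.
      Root 19: left subtree has 0 nodes { }, right has 1 {7}.
  Root 29: left subtree has 0 nodes { }, right has 2 {34, 12}.
    Root 12: left subtree has 1 node {34}, right has 0 { }.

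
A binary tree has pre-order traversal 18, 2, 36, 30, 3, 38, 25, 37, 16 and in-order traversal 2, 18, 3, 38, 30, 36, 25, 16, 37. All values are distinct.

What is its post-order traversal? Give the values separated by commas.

The first element of pre-order is the root; it splits in-order into left and right subtrees.
Root 18: left subtree has 1 node {2}, right has 7 {3, 38, 30, 36, 25, 16, 37}.
  Root 36: left subtree has 3 nodes {3, 38, 30}, right has 3 {25, 16, 37}.
    Root 30: left subtree has 2 nodes {3, 38}, right has 0 { }.
      Root 3: left subtree has 0 nodes { }, right has 1 {38}.
    Root 25: left subtree has 0 nodes { }, right has 2 {16, 37}.
      Root 37: left subtree has 1 node {16}, right has 0 { }.

2, 38, 3, 30, 16, 37, 25, 36, 18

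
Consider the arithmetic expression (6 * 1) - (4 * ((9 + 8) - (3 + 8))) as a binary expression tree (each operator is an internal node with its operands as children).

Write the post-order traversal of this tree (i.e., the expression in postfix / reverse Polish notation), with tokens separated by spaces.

Post-order on an expression tree gives postfix notation: for each operator, emit left operand, right operand, then the operator.

6 1 * 4 9 8 + 3 8 + - * -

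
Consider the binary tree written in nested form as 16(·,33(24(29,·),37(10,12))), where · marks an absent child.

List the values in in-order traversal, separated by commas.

In-order visits the left subtree, then the node, then the right subtree.
At 16: no left child.
Visit 16.
At 16: go right to 33.
  At 33: go left to 24.
    At 24: go left to 29.
      29 is a leaf — visit 29.
    Visit 24.
    At 24: no right child.
  Visit 33.
  At 33: go right to 37.
    At 37: go left to 10.
      10 is a leaf — visit 10.
    Visit 37.
    At 37: go right to 12.
      12 is a leaf — visit 12.

16, 29, 24, 33, 10, 37, 12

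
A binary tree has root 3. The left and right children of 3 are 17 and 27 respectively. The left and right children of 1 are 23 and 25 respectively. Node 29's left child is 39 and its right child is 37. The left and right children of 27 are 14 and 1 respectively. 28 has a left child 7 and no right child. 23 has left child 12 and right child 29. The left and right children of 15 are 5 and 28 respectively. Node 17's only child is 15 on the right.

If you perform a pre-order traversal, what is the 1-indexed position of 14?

Pre-order visits the node, then its left subtree, then its right subtree.
Visit 3.
At 3: go left to 17.
  Visit 17.
  At 17: no left child.
  At 17: go right to 15.
    Visit 15.
    At 15: go left to 5.
      5 is a leaf — visit 5.
    At 15: go right to 28.
      Visit 28.
      At 28: go left to 7.
        7 is a leaf — visit 7.
      At 28: no right child.
At 3: go right to 27.
  Visit 27.
  At 27: go left to 14.
    14 is a leaf — visit 14.
  At 27: go right to 1.
    Visit 1.
    At 1: go left to 23.
      Visit 23.
      At 23: go left to 12.
        12 is a leaf — visit 12.
      At 23: go right to 29.
        Visit 29.
        At 29: go left to 39.
          39 is a leaf — visit 39.
        At 29: go right to 37.
          37 is a leaf — visit 37.
    At 1: go right to 25.
      25 is a leaf — visit 25.
Full pre-order sequence: 3, 17, 15, 5, 28, 7, 27, 14, 1, 23, 12, 29, 39, 37, 25.

8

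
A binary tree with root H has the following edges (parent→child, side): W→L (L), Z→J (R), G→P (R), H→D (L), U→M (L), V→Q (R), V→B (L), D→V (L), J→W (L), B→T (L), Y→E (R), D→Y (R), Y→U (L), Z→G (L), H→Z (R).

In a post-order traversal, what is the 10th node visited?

P

Post-order visits the left subtree, then the right subtree, then the node.
At H: go left to D.
  At D: go left to V.
    At V: go left to B.
      At B: go left to T.
        T is a leaf — visit T.
      At B: no right child.
      Visit B.
    At V: go right to Q.
      Q is a leaf — visit Q.
    Visit V.
  At D: go right to Y.
    At Y: go left to U.
      At U: go left to M.
        M is a leaf — visit M.
      At U: no right child.
      Visit U.
    At Y: go right to E.
      E is a leaf — visit E.
    Visit Y.
  Visit D.
At H: go right to Z.
  At Z: go left to G.
    At G: no left child.
    At G: go right to P.
      P is a leaf — visit P.
    Visit G.
  At Z: go right to J.
    At J: go left to W.
      At W: go left to L.
        L is a leaf — visit L.
      At W: no right child.
      Visit W.
    At J: no right child.
    Visit J.
  Visit Z.
Visit H.
Full post-order sequence: T, B, Q, V, M, U, E, Y, D, P, G, L, W, J, Z, H.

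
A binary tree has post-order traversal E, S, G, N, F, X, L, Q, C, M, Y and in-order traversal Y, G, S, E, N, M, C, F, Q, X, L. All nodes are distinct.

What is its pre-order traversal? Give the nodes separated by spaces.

The last element of post-order is the root; it splits in-order into left and right subtrees.
Root Y: left subtree has 0 nodes { }, right has 10 {G, S, E, N, M, C, F, Q, X, L}.
  Root M: left subtree has 4 nodes {G, S, E, N}, right has 5 {C, F, Q, X, L}.
    Root N: left subtree has 3 nodes {G, S, E}, right has 0 { }.
      Root G: left subtree has 0 nodes { }, right has 2 {S, E}.
        Root S: left subtree has 0 nodes { }, right has 1 {E}.
    Root C: left subtree has 0 nodes { }, right has 4 {F, Q, X, L}.
      Root Q: left subtree has 1 node {F}, right has 2 {X, L}.
        Root L: left subtree has 1 node {X}, right has 0 { }.

Y M N G S E C Q F L X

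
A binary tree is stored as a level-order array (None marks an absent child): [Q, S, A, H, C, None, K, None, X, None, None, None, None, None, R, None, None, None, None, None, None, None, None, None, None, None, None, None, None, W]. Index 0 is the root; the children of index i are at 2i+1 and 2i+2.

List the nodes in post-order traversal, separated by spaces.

X H C S W R K A Q

Post-order visits the left subtree, then the right subtree, then the node.
At Q: go left to S.
  At S: go left to H.
    At H: no left child.
    At H: go right to X.
      X is a leaf — visit X.
    Visit H.
  At S: go right to C.
    C is a leaf — visit C.
  Visit S.
At Q: go right to A.
  At A: no left child.
  At A: go right to K.
    At K: no left child.
    At K: go right to R.
      At R: go left to W.
        W is a leaf — visit W.
      At R: no right child.
      Visit R.
    Visit K.
  Visit A.
Visit Q.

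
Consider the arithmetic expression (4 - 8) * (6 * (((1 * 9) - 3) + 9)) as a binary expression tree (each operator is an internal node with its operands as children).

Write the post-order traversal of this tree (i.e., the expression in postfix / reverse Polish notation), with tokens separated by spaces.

4 8 - 6 1 9 * 3 - 9 + * *

Post-order on an expression tree gives postfix notation: for each operator, emit left operand, right operand, then the operator.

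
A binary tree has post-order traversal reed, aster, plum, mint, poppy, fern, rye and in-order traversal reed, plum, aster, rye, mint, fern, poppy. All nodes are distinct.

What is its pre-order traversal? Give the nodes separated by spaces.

rye plum reed aster fern mint poppy

The last element of post-order is the root; it splits in-order into left and right subtrees.
Root rye: left subtree has 3 nodes {reed, plum, aster}, right has 3 {mint, fern, poppy}.
  Root plum: left subtree has 1 node {reed}, right has 1 {aster}.
  Root fern: left subtree has 1 node {mint}, right has 1 {poppy}.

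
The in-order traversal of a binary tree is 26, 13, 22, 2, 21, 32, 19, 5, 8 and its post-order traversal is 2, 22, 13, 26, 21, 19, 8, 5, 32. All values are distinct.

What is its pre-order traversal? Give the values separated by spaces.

The last element of post-order is the root; it splits in-order into left and right subtrees.
Root 32: left subtree has 5 nodes {26, 13, 22, 2, 21}, right has 3 {19, 5, 8}.
  Root 21: left subtree has 4 nodes {26, 13, 22, 2}, right has 0 { }.
    Root 26: left subtree has 0 nodes { }, right has 3 {13, 22, 2}.
      Root 13: left subtree has 0 nodes { }, right has 2 {22, 2}.
        Root 22: left subtree has 0 nodes { }, right has 1 {2}.
  Root 5: left subtree has 1 node {19}, right has 1 {8}.

32 21 26 13 22 2 5 19 8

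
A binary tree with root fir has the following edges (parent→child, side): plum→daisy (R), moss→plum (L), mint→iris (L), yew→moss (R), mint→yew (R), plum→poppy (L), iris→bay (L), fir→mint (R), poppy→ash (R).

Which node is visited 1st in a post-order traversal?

Post-order visits the left subtree, then the right subtree, then the node.
At fir: no left child.
At fir: go right to mint.
  At mint: go left to iris.
    At iris: go left to bay.
      bay is a leaf — visit bay.
    At iris: no right child.
    Visit iris.
  At mint: go right to yew.
    At yew: no left child.
    At yew: go right to moss.
      At moss: go left to plum.
        At plum: go left to poppy.
          At poppy: no left child.
          At poppy: go right to ash.
            ash is a leaf — visit ash.
          Visit poppy.
        At plum: go right to daisy.
          daisy is a leaf — visit daisy.
        Visit plum.
      At moss: no right child.
      Visit moss.
    Visit yew.
  Visit mint.
Visit fir.
Full post-order sequence: bay, iris, ash, poppy, daisy, plum, moss, yew, mint, fir.

bay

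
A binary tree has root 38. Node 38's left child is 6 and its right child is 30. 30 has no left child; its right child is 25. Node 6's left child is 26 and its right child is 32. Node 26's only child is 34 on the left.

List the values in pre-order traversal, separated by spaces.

38 6 26 34 32 30 25

Pre-order visits the node, then its left subtree, then its right subtree.
Visit 38.
At 38: go left to 6.
  Visit 6.
  At 6: go left to 26.
    Visit 26.
    At 26: go left to 34.
      34 is a leaf — visit 34.
    At 26: no right child.
  At 6: go right to 32.
    32 is a leaf — visit 32.
At 38: go right to 30.
  Visit 30.
  At 30: no left child.
  At 30: go right to 25.
    25 is a leaf — visit 25.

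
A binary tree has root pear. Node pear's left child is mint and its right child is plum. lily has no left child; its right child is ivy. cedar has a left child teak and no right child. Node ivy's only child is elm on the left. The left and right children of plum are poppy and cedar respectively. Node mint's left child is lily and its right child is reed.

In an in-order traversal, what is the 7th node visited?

In-order visits the left subtree, then the node, then the right subtree.
At pear: go left to mint.
  At mint: go left to lily.
    At lily: no left child.
    Visit lily.
    At lily: go right to ivy.
      At ivy: go left to elm.
        elm is a leaf — visit elm.
      Visit ivy.
      At ivy: no right child.
  Visit mint.
  At mint: go right to reed.
    reed is a leaf — visit reed.
Visit pear.
At pear: go right to plum.
  At plum: go left to poppy.
    poppy is a leaf — visit poppy.
  Visit plum.
  At plum: go right to cedar.
    At cedar: go left to teak.
      teak is a leaf — visit teak.
    Visit cedar.
    At cedar: no right child.
Full in-order sequence: lily, elm, ivy, mint, reed, pear, poppy, plum, teak, cedar.

poppy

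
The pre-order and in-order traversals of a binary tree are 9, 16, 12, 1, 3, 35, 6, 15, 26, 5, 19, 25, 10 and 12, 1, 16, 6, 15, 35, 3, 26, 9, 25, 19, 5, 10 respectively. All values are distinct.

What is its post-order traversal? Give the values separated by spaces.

The first element of pre-order is the root; it splits in-order into left and right subtrees.
Root 9: left subtree has 8 nodes {12, 1, 16, 6, 15, 35, 3, 26}, right has 4 {25, 19, 5, 10}.
  Root 16: left subtree has 2 nodes {12, 1}, right has 5 {6, 15, 35, 3, 26}.
    Root 12: left subtree has 0 nodes { }, right has 1 {1}.
    Root 3: left subtree has 3 nodes {6, 15, 35}, right has 1 {26}.
      Root 35: left subtree has 2 nodes {6, 15}, right has 0 { }.
        Root 6: left subtree has 0 nodes { }, right has 1 {15}.
  Root 5: left subtree has 2 nodes {25, 19}, right has 1 {10}.
    Root 19: left subtree has 1 node {25}, right has 0 { }.

1 12 15 6 35 26 3 16 25 19 10 5 9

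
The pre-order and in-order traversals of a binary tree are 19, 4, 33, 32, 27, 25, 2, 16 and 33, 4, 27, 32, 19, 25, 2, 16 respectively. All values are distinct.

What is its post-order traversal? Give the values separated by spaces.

The first element of pre-order is the root; it splits in-order into left and right subtrees.
Root 19: left subtree has 4 nodes {33, 4, 27, 32}, right has 3 {25, 2, 16}.
  Root 4: left subtree has 1 node {33}, right has 2 {27, 32}.
    Root 32: left subtree has 1 node {27}, right has 0 { }.
  Root 25: left subtree has 0 nodes { }, right has 2 {2, 16}.
    Root 2: left subtree has 0 nodes { }, right has 1 {16}.

33 27 32 4 16 2 25 19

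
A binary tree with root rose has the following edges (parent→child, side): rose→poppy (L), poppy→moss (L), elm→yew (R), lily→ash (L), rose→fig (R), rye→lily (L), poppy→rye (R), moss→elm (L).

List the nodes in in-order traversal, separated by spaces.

In-order visits the left subtree, then the node, then the right subtree.
At rose: go left to poppy.
  At poppy: go left to moss.
    At moss: go left to elm.
      At elm: no left child.
      Visit elm.
      At elm: go right to yew.
        yew is a leaf — visit yew.
    Visit moss.
    At moss: no right child.
  Visit poppy.
  At poppy: go right to rye.
    At rye: go left to lily.
      At lily: go left to ash.
        ash is a leaf — visit ash.
      Visit lily.
      At lily: no right child.
    Visit rye.
    At rye: no right child.
Visit rose.
At rose: go right to fig.
  fig is a leaf — visit fig.

elm yew moss poppy ash lily rye rose fig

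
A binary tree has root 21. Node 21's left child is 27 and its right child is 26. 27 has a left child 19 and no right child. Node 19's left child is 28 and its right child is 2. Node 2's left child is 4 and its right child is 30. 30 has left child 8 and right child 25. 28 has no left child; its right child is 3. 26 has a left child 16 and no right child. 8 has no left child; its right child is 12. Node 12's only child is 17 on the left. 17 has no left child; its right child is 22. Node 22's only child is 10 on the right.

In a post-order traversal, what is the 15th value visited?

Post-order visits the left subtree, then the right subtree, then the node.
At 21: go left to 27.
  At 27: go left to 19.
    At 19: go left to 28.
      At 28: no left child.
      At 28: go right to 3.
        3 is a leaf — visit 3.
      Visit 28.
    At 19: go right to 2.
      At 2: go left to 4.
        4 is a leaf — visit 4.
      At 2: go right to 30.
        At 30: go left to 8.
          At 8: no left child.
          At 8: go right to 12.
            At 12: go left to 17.
              At 17: no left child.
              At 17: go right to 22.
                At 22: no left child.
                At 22: go right to 10.
                  10 is a leaf — visit 10.
                Visit 22.
              Visit 17.
            At 12: no right child.
            Visit 12.
          Visit 8.
        At 30: go right to 25.
          25 is a leaf — visit 25.
        Visit 30.
      Visit 2.
    Visit 19.
  At 27: no right child.
  Visit 27.
At 21: go right to 26.
  At 26: go left to 16.
    16 is a leaf — visit 16.
  At 26: no right child.
  Visit 26.
Visit 21.
Full post-order sequence: 3, 28, 4, 10, 22, 17, 12, 8, 25, 30, 2, 19, 27, 16, 26, 21.

26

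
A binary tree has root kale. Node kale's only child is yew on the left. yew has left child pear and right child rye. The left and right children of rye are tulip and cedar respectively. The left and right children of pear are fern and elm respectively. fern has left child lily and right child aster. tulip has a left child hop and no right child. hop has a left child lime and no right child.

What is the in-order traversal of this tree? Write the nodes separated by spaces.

In-order visits the left subtree, then the node, then the right subtree.
At kale: go left to yew.
  At yew: go left to pear.
    At pear: go left to fern.
      At fern: go left to lily.
        lily is a leaf — visit lily.
      Visit fern.
      At fern: go right to aster.
        aster is a leaf — visit aster.
    Visit pear.
    At pear: go right to elm.
      elm is a leaf — visit elm.
  Visit yew.
  At yew: go right to rye.
    At rye: go left to tulip.
      At tulip: go left to hop.
        At hop: go left to lime.
          lime is a leaf — visit lime.
        Visit hop.
        At hop: no right child.
      Visit tulip.
      At tulip: no right child.
    Visit rye.
    At rye: go right to cedar.
      cedar is a leaf — visit cedar.
Visit kale.
At kale: no right child.

lily fern aster pear elm yew lime hop tulip rye cedar kale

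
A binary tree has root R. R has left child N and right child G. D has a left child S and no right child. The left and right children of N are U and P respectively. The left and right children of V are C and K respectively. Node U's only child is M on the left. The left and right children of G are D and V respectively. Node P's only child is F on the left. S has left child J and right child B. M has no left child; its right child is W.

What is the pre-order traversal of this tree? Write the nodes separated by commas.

R, N, U, M, W, P, F, G, D, S, J, B, V, C, K

Pre-order visits the node, then its left subtree, then its right subtree.
Visit R.
At R: go left to N.
  Visit N.
  At N: go left to U.
    Visit U.
    At U: go left to M.
      Visit M.
      At M: no left child.
      At M: go right to W.
        W is a leaf — visit W.
    At U: no right child.
  At N: go right to P.
    Visit P.
    At P: go left to F.
      F is a leaf — visit F.
    At P: no right child.
At R: go right to G.
  Visit G.
  At G: go left to D.
    Visit D.
    At D: go left to S.
      Visit S.
      At S: go left to J.
        J is a leaf — visit J.
      At S: go right to B.
        B is a leaf — visit B.
    At D: no right child.
  At G: go right to V.
    Visit V.
    At V: go left to C.
      C is a leaf — visit C.
    At V: go right to K.
      K is a leaf — visit K.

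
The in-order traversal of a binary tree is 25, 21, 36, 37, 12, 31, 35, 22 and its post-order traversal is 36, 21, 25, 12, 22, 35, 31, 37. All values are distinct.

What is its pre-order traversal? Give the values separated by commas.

The last element of post-order is the root; it splits in-order into left and right subtrees.
Root 37: left subtree has 3 nodes {25, 21, 36}, right has 4 {12, 31, 35, 22}.
  Root 25: left subtree has 0 nodes { }, right has 2 {21, 36}.
    Root 21: left subtree has 0 nodes { }, right has 1 {36}.
  Root 31: left subtree has 1 node {12}, right has 2 {35, 22}.
    Root 35: left subtree has 0 nodes { }, right has 1 {22}.

37, 25, 21, 36, 31, 12, 35, 22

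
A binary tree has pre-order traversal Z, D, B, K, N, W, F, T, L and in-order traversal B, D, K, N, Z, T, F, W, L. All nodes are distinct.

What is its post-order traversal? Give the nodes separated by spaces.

The first element of pre-order is the root; it splits in-order into left and right subtrees.
Root Z: left subtree has 4 nodes {B, D, K, N}, right has 4 {T, F, W, L}.
  Root D: left subtree has 1 node {B}, right has 2 {K, N}.
    Root K: left subtree has 0 nodes { }, right has 1 {N}.
  Root W: left subtree has 2 nodes {T, F}, right has 1 {L}.
    Root F: left subtree has 1 node {T}, right has 0 { }.

B N K D T F L W Z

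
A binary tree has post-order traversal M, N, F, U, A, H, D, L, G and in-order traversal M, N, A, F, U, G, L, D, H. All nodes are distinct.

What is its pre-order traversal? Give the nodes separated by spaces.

G A N M U F L D H

The last element of post-order is the root; it splits in-order into left and right subtrees.
Root G: left subtree has 5 nodes {M, N, A, F, U}, right has 3 {L, D, H}.
  Root A: left subtree has 2 nodes {M, N}, right has 2 {F, U}.
    Root N: left subtree has 1 node {M}, right has 0 { }.
    Root U: left subtree has 1 node {F}, right has 0 { }.
  Root L: left subtree has 0 nodes { }, right has 2 {D, H}.
    Root D: left subtree has 0 nodes { }, right has 1 {H}.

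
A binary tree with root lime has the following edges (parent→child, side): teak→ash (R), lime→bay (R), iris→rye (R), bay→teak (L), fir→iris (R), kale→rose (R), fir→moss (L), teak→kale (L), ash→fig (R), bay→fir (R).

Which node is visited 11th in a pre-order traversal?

Pre-order visits the node, then its left subtree, then its right subtree.
Visit lime.
At lime: no left child.
At lime: go right to bay.
  Visit bay.
  At bay: go left to teak.
    Visit teak.
    At teak: go left to kale.
      Visit kale.
      At kale: no left child.
      At kale: go right to rose.
        rose is a leaf — visit rose.
    At teak: go right to ash.
      Visit ash.
      At ash: no left child.
      At ash: go right to fig.
        fig is a leaf — visit fig.
  At bay: go right to fir.
    Visit fir.
    At fir: go left to moss.
      moss is a leaf — visit moss.
    At fir: go right to iris.
      Visit iris.
      At iris: no left child.
      At iris: go right to rye.
        rye is a leaf — visit rye.
Full pre-order sequence: lime, bay, teak, kale, rose, ash, fig, fir, moss, iris, rye.

rye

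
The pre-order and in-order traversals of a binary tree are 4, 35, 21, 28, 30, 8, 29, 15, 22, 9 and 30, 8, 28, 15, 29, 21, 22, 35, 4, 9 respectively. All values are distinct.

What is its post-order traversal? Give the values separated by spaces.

The first element of pre-order is the root; it splits in-order into left and right subtrees.
Root 4: left subtree has 8 nodes {30, 8, 28, 15, 29, 21, 22, 35}, right has 1 {9}.
  Root 35: left subtree has 7 nodes {30, 8, 28, 15, 29, 21, 22}, right has 0 { }.
    Root 21: left subtree has 5 nodes {30, 8, 28, 15, 29}, right has 1 {22}.
      Root 28: left subtree has 2 nodes {30, 8}, right has 2 {15, 29}.
        Root 30: left subtree has 0 nodes { }, right has 1 {8}.
        Root 29: left subtree has 1 node {15}, right has 0 { }.

8 30 15 29 28 22 21 35 9 4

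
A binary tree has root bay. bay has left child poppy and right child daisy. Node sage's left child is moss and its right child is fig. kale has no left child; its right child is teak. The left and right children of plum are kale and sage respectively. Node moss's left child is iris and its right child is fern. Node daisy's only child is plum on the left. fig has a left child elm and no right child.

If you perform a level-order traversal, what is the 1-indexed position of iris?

Level-order visits nodes level by level from the root, left to right within each level.
Level 0: bay
Level 1: poppy, daisy
Level 2: plum
Level 3: kale, sage
Level 4: teak, moss, fig
Level 5: iris, fern, elm
Full level-order sequence: bay, poppy, daisy, plum, kale, sage, teak, moss, fig, iris, fern, elm.

10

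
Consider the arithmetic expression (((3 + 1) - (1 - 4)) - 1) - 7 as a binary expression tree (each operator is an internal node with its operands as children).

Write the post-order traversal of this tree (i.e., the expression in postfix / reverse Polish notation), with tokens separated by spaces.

3 1 + 1 4 - - 1 - 7 -

Post-order on an expression tree gives postfix notation: for each operator, emit left operand, right operand, then the operator.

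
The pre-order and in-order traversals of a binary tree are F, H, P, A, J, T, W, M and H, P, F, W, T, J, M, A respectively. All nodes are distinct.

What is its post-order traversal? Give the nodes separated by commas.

The first element of pre-order is the root; it splits in-order into left and right subtrees.
Root F: left subtree has 2 nodes {H, P}, right has 5 {W, T, J, M, A}.
  Root H: left subtree has 0 nodes { }, right has 1 {P}.
  Root A: left subtree has 4 nodes {W, T, J, M}, right has 0 { }.
    Root J: left subtree has 2 nodes {W, T}, right has 1 {M}.
      Root T: left subtree has 1 node {W}, right has 0 { }.

P, H, W, T, M, J, A, F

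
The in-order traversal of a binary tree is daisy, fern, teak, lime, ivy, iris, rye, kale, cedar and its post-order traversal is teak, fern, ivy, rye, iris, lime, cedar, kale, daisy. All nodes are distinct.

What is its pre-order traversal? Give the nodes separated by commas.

The last element of post-order is the root; it splits in-order into left and right subtrees.
Root daisy: left subtree has 0 nodes { }, right has 8 {fern, teak, lime, ivy, iris, rye, kale, cedar}.
  Root kale: left subtree has 6 nodes {fern, teak, lime, ivy, iris, rye}, right has 1 {cedar}.
    Root lime: left subtree has 2 nodes {fern, teak}, right has 3 {ivy, iris, rye}.
      Root fern: left subtree has 0 nodes { }, right has 1 {teak}.
      Root iris: left subtree has 1 node {ivy}, right has 1 {rye}.

daisy, kale, lime, fern, teak, iris, ivy, rye, cedar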